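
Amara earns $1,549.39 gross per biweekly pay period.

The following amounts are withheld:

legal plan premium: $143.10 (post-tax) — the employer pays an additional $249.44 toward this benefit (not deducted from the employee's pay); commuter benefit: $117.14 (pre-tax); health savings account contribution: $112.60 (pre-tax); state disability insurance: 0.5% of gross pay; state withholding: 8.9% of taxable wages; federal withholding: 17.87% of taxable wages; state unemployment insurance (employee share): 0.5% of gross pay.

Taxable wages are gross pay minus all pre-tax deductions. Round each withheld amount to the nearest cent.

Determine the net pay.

$807.78

Commuter benefit: $117.14
Health savings account contribution: $112.60
Pre-tax total = $117.14 + $112.60 = $229.74
Taxable wages = $1,549.39 − $229.74 = $1,319.65
Federal withholding: $1,319.65 × 0.1787 = $235.82
State withholding: $1,319.65 × 0.089 = $117.45
State unemployment insurance (employee share): $1,549.39 × 0.005 = $7.75
State disability insurance: $1,549.39 × 0.005 = $7.75
Legal plan premium: $143.10
(Employer's $249.44 toward legal plan premium is not withheld from the employee.)
Total deductions = $117.14 + $112.60 + $235.82 + $117.45 + $7.75 + $7.75 + $143.10 = $741.61
Net pay = $1,549.39 − $741.61 = $807.78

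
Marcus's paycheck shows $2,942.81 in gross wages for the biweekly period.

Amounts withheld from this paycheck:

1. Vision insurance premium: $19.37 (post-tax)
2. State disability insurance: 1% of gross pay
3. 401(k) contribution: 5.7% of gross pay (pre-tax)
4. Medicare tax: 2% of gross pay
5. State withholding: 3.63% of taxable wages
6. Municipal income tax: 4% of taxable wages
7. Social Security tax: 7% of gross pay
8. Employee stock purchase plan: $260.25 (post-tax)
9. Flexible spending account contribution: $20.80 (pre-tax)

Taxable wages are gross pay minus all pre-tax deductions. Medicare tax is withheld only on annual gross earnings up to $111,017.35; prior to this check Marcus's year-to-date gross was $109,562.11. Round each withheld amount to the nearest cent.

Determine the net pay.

$1,999.97

Flexible spending account contribution: $20.80
401(k) contribution: $2,942.81 × 0.057 = $167.74
Pre-tax total = $20.80 + $167.74 = $188.54
Taxable wages = $2,942.81 − $188.54 = $2,754.27
Municipal income tax: $2,754.27 × 0.04 = $110.17
State withholding: $2,754.27 × 0.0363 = $99.98
State disability insurance: $2,942.81 × 0.01 = $29.43
Medicare tax: only $111,017.35 − $109,562.11 = $1,455.24 of this check is subject → $1,455.24 × 0.02 = $29.10
Social Security tax: $2,942.81 × 0.07 = $206.00
Employee stock purchase plan: $260.25
Vision insurance premium: $19.37
Total deductions = $20.80 + $167.74 + $110.17 + $99.98 + $29.43 + $29.10 + $206.00 + $260.25 + $19.37 = $942.84
Net pay = $2,942.81 − $942.84 = $1,999.97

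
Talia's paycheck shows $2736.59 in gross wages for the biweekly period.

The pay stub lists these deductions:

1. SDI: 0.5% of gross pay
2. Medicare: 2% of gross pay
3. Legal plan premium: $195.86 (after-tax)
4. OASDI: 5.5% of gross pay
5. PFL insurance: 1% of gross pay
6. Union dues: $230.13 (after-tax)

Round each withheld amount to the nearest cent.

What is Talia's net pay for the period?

PFL insurance: $2736.59 × 0.01 = $27.37
OASDI: $2736.59 × 0.055 = $150.51
SDI: $2736.59 × 0.005 = $13.68
Medicare: $2736.59 × 0.02 = $54.73
Legal plan premium: $195.86
Union dues: $230.13
Total deductions = $27.37 + $150.51 + $13.68 + $54.73 + $195.86 + $230.13 = $672.28
Net pay = $2736.59 − $672.28 = $2064.31

$2064.31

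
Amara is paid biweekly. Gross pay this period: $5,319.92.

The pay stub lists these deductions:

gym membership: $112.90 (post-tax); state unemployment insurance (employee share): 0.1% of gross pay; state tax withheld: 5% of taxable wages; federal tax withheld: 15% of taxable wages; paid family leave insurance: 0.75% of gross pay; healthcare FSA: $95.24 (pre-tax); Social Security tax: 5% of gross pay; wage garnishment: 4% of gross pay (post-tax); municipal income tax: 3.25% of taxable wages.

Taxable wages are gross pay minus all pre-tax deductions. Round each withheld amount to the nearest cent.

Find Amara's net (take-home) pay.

$3,373.03

Healthcare FSA: $95.24
Taxable wages = $5,319.92 − $95.24 = $5,224.68
State tax withheld: $5,224.68 × 0.05 = $261.23
Federal tax withheld: $5,224.68 × 0.15 = $783.70
Municipal income tax: $5,224.68 × 0.0325 = $169.80
State unemployment insurance (employee share): $5,319.92 × 0.001 = $5.32
Social Security tax: $5,319.92 × 0.05 = $266.00
Paid family leave insurance: $5,319.92 × 0.0075 = $39.90
Gym membership: $112.90
Wage garnishment: $5,319.92 × 0.04 = $212.80
Total deductions = $95.24 + $261.23 + $783.70 + $169.80 + $5.32 + $266.00 + $39.90 + $112.90 + $212.80 = $1,946.89
Net pay = $5,319.92 − $1,946.89 = $3,373.03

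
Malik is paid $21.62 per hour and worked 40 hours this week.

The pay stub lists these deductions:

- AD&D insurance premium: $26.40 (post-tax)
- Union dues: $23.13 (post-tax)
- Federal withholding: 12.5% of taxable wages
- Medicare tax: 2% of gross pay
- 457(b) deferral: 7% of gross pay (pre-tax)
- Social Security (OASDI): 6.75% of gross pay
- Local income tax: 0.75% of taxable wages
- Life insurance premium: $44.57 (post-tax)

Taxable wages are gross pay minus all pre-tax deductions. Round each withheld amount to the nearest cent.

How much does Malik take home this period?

$527.93

Gross pay: 40 × $21.62 = $864.80
457(b) deferral: $864.80 × 0.07 = $60.54
Taxable wages = $864.80 − $60.54 = $804.26
Federal withholding: $804.26 × 0.125 = $100.53
Local income tax: $804.26 × 0.0075 = $6.03
Social Security (OASDI): $864.80 × 0.0675 = $58.37
Medicare tax: $864.80 × 0.02 = $17.30
AD&D insurance premium: $26.40
Union dues: $23.13
Life insurance premium: $44.57
Total deductions = $60.54 + $100.53 + $6.03 + $58.37 + $17.30 + $26.40 + $23.13 + $44.57 = $336.87
Net pay = $864.80 − $336.87 = $527.93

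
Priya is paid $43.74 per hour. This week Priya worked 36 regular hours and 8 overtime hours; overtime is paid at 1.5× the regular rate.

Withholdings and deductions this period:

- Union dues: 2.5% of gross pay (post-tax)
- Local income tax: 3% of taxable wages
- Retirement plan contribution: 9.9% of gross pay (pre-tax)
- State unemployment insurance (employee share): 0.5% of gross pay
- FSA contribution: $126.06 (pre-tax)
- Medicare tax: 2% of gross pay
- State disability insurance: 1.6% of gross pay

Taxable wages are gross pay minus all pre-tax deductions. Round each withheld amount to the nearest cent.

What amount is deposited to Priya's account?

Regular pay: 36 × $43.74 = $1,574.64
Overtime pay: 8 × $43.74 × 1.5 = $524.88
Gross pay = $1,574.64 + $524.88 = $2,099.52
Retirement plan contribution: $2,099.52 × 0.099 = $207.85
FSA contribution: $126.06
Pre-tax total = $207.85 + $126.06 = $333.91
Taxable wages = $2,099.52 − $333.91 = $1,765.61
Local income tax: $1,765.61 × 0.03 = $52.97
Medicare tax: $2,099.52 × 0.02 = $41.99
State disability insurance: $2,099.52 × 0.016 = $33.59
State unemployment insurance (employee share): $2,099.52 × 0.005 = $10.50
Union dues: $2,099.52 × 0.025 = $52.49
Total deductions = $207.85 + $126.06 + $52.97 + $41.99 + $33.59 + $10.50 + $52.49 = $525.45
Net pay = $2,099.52 − $525.45 = $1,574.07

$1,574.07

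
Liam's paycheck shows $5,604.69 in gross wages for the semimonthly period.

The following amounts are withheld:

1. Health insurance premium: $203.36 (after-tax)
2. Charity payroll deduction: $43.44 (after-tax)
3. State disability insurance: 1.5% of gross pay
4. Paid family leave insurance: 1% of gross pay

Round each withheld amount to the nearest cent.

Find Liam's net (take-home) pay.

$5,217.77

Paid family leave insurance: $5,604.69 × 0.01 = $56.05
State disability insurance: $5,604.69 × 0.015 = $84.07
Charity payroll deduction: $43.44
Health insurance premium: $203.36
Total deductions = $56.05 + $84.07 + $43.44 + $203.36 = $386.92
Net pay = $5,604.69 − $386.92 = $5,217.77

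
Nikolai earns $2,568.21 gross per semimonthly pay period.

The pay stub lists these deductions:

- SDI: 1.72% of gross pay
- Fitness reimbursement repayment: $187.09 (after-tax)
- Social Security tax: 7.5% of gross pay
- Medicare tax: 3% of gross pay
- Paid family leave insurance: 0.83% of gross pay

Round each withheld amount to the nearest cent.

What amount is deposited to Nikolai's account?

Medicare tax: $2,568.21 × 0.03 = $77.05
Paid family leave insurance: $2,568.21 × 0.0083 = $21.32
SDI: $2,568.21 × 0.0172 = $44.17
Social Security tax: $2,568.21 × 0.075 = $192.62
Fitness reimbursement repayment: $187.09
Total deductions = $77.05 + $21.32 + $44.17 + $192.62 + $187.09 = $522.25
Net pay = $2,568.21 − $522.25 = $2,045.96

$2,045.96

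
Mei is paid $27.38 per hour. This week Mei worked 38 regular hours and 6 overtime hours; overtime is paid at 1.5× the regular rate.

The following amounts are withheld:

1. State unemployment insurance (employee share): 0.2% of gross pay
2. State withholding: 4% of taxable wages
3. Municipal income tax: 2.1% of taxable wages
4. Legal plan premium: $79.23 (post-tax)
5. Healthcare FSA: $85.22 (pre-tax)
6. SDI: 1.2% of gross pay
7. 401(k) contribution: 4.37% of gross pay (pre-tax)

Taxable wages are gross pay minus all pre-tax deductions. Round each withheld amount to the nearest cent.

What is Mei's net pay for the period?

$978.29

Regular pay: 38 × $27.38 = $1,040.44
Overtime pay: 6 × $27.38 × 1.5 = $246.42
Gross pay = $1,040.44 + $246.42 = $1,286.86
Healthcare FSA: $85.22
401(k) contribution: $1,286.86 × 0.0437 = $56.24
Pre-tax total = $85.22 + $56.24 = $141.46
Taxable wages = $1,286.86 − $141.46 = $1,145.40
State withholding: $1,145.40 × 0.04 = $45.82
Municipal income tax: $1,145.40 × 0.021 = $24.05
SDI: $1,286.86 × 0.012 = $15.44
State unemployment insurance (employee share): $1,286.86 × 0.002 = $2.57
Legal plan premium: $79.23
Total deductions = $85.22 + $56.24 + $45.82 + $24.05 + $15.44 + $2.57 + $79.23 = $308.57
Net pay = $1,286.86 − $308.57 = $978.29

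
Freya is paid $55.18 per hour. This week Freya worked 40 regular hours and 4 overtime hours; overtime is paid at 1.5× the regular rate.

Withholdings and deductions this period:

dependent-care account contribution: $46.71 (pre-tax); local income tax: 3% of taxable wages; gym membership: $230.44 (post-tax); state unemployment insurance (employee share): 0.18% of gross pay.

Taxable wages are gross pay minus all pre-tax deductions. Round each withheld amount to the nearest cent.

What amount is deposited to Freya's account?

$2181.81

Regular pay: 40 × $55.18 = $2207.20
Overtime pay: 4 × $55.18 × 1.5 = $331.08
Gross pay = $2207.20 + $331.08 = $2538.28
Dependent-care account contribution: $46.71
Taxable wages = $2538.28 − $46.71 = $2491.57
Local income tax: $2491.57 × 0.03 = $74.75
State unemployment insurance (employee share): $2538.28 × 0.0018 = $4.57
Gym membership: $230.44
Total deductions = $46.71 + $74.75 + $4.57 + $230.44 = $356.47
Net pay = $2538.28 − $356.47 = $2181.81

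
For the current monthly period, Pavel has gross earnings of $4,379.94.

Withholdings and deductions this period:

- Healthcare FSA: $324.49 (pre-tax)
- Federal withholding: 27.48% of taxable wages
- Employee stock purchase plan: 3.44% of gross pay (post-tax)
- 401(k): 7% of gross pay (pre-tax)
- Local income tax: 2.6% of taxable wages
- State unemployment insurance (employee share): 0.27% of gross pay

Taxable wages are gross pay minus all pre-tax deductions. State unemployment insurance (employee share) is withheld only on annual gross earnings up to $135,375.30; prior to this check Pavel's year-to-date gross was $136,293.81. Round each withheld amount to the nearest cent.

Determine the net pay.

$2,470.53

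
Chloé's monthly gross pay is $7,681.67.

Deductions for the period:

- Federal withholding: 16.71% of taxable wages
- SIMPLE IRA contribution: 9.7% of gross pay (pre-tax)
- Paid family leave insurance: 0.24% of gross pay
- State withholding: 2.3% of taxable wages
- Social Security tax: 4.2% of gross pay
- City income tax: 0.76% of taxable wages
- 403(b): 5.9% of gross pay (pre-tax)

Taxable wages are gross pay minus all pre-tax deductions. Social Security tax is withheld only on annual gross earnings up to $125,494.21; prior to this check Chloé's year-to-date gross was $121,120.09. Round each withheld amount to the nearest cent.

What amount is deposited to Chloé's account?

403(b): $7,681.67 × 0.059 = $453.22
SIMPLE IRA contribution: $7,681.67 × 0.097 = $745.12
Pre-tax total = $453.22 + $745.12 = $1,198.34
Taxable wages = $7,681.67 − $1,198.34 = $6,483.33
State withholding: $6,483.33 × 0.023 = $149.12
City income tax: $6,483.33 × 0.0076 = $49.27
Federal withholding: $6,483.33 × 0.1671 = $1,083.36
Social Security tax: only $125,494.21 − $121,120.09 = $4,374.12 of this check is subject → $4,374.12 × 0.042 = $183.71
Paid family leave insurance: $7,681.67 × 0.0024 = $18.44
Total deductions = $453.22 + $745.12 + $149.12 + $49.27 + $1,083.36 + $183.71 + $18.44 = $2,682.24
Net pay = $7,681.67 − $2,682.24 = $4,999.43

$4,999.43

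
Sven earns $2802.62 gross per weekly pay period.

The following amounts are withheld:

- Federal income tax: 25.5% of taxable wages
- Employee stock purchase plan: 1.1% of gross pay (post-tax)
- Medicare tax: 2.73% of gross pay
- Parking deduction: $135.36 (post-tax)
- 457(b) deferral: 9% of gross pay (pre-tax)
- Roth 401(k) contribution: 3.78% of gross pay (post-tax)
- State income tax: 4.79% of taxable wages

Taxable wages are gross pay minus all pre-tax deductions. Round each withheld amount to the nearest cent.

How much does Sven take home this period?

$1429.23

457(b) deferral: $2802.62 × 0.09 = $252.24
Taxable wages = $2802.62 − $252.24 = $2550.38
Federal income tax: $2550.38 × 0.255 = $650.35
State income tax: $2550.38 × 0.0479 = $122.16
Medicare tax: $2802.62 × 0.0273 = $76.51
Employee stock purchase plan: $2802.62 × 0.011 = $30.83
Roth 401(k) contribution: $2802.62 × 0.0378 = $105.94
Parking deduction: $135.36
Total deductions = $252.24 + $650.35 + $122.16 + $76.51 + $30.83 + $105.94 + $135.36 = $1373.39
Net pay = $2802.62 − $1373.39 = $1429.23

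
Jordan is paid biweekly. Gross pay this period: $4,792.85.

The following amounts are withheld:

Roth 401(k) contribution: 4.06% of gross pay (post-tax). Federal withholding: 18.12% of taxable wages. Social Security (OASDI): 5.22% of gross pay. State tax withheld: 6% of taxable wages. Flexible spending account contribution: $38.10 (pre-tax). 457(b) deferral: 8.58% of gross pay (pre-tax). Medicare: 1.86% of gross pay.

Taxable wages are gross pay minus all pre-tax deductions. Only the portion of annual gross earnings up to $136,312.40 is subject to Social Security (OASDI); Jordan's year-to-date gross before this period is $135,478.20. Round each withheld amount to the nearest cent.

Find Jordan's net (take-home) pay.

457(b) deferral: $4,792.85 × 0.0858 = $411.23
Flexible spending account contribution: $38.10
Pre-tax total = $411.23 + $38.10 = $449.33
Taxable wages = $4,792.85 − $449.33 = $4,343.52
State tax withheld: $4,343.52 × 0.06 = $260.61
Federal withholding: $4,343.52 × 0.1812 = $787.05
Medicare: $4,792.85 × 0.0186 = $89.15
Social Security (OASDI): only $136,312.40 − $135,478.20 = $834.20 of this check is subject → $834.20 × 0.0522 = $43.55
Roth 401(k) contribution: $4,792.85 × 0.0406 = $194.59
Total deductions = $411.23 + $38.10 + $260.61 + $787.05 + $89.15 + $43.55 + $194.59 = $1,824.28
Net pay = $4,792.85 − $1,824.28 = $2,968.57

$2,968.57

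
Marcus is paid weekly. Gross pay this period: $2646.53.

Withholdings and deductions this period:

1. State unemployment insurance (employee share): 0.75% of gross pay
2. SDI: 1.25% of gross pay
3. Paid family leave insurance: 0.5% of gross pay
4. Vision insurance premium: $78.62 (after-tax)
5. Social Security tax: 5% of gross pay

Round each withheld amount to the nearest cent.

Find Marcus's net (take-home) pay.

Paid family leave insurance: $2646.53 × 0.005 = $13.23
SDI: $2646.53 × 0.0125 = $33.08
State unemployment insurance (employee share): $2646.53 × 0.0075 = $19.85
Social Security tax: $2646.53 × 0.05 = $132.33
Vision insurance premium: $78.62
Total deductions = $13.23 + $33.08 + $19.85 + $132.33 + $78.62 = $277.11
Net pay = $2646.53 − $277.11 = $2369.42

$2369.42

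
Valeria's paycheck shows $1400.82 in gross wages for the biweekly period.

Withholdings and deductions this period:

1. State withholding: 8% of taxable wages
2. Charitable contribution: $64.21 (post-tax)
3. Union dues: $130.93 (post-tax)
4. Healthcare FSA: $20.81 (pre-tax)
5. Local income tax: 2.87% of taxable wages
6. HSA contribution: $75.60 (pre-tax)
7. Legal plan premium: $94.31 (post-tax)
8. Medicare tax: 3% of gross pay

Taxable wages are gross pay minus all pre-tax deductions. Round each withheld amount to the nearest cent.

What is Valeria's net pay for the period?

$831.15

HSA contribution: $75.60
Healthcare FSA: $20.81
Pre-tax total = $75.60 + $20.81 = $96.41
Taxable wages = $1400.82 − $96.41 = $1304.41
Local income tax: $1304.41 × 0.0287 = $37.44
State withholding: $1304.41 × 0.08 = $104.35
Medicare tax: $1400.82 × 0.03 = $42.02
Legal plan premium: $94.31
Charitable contribution: $64.21
Union dues: $130.93
Total deductions = $75.60 + $20.81 + $37.44 + $104.35 + $42.02 + $94.31 + $64.21 + $130.93 = $569.67
Net pay = $1400.82 − $569.67 = $831.15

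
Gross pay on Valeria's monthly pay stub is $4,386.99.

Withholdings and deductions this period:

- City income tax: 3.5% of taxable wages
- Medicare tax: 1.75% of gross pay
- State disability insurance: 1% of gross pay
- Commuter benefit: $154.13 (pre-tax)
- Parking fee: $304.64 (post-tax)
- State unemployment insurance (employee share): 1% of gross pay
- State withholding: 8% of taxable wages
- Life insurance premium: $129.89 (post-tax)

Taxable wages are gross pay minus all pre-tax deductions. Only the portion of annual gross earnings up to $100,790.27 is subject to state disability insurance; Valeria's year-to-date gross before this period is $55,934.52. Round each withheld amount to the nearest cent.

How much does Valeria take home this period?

$3,147.04

Commuter benefit: $154.13
Taxable wages = $4,386.99 − $154.13 = $4,232.86
State withholding: $4,232.86 × 0.08 = $338.63
City income tax: $4,232.86 × 0.035 = $148.15
State disability insurance: cap not yet reached, full $4,386.99 is subject → $4,386.99 × 0.01 = $43.87
State unemployment insurance (employee share): $4,386.99 × 0.01 = $43.87
Medicare tax: $4,386.99 × 0.0175 = $76.77
Life insurance premium: $129.89
Parking fee: $304.64
Total deductions = $154.13 + $338.63 + $148.15 + $43.87 + $43.87 + $76.77 + $129.89 + $304.64 = $1,239.95
Net pay = $4,386.99 − $1,239.95 = $3,147.04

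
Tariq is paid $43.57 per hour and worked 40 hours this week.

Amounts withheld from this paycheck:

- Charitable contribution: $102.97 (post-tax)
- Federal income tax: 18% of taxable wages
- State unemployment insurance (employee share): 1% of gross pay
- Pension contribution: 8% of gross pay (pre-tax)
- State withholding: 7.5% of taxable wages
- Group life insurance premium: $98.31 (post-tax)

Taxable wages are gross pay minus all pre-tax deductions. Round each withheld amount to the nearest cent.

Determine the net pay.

$975.81

Gross pay: 40 × $43.57 = $1,742.80
Pension contribution: $1,742.80 × 0.08 = $139.42
Taxable wages = $1,742.80 − $139.42 = $1,603.38
Federal income tax: $1,603.38 × 0.18 = $288.61
State withholding: $1,603.38 × 0.075 = $120.25
State unemployment insurance (employee share): $1,742.80 × 0.01 = $17.43
Charitable contribution: $102.97
Group life insurance premium: $98.31
Total deductions = $139.42 + $288.61 + $120.25 + $17.43 + $102.97 + $98.31 = $766.99
Net pay = $1,742.80 − $766.99 = $975.81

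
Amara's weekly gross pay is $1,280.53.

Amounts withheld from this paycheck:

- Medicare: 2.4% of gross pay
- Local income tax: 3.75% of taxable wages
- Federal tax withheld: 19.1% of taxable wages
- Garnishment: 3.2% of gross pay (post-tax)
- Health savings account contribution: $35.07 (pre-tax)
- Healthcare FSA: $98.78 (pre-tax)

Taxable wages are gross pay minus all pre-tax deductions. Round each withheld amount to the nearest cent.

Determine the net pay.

Healthcare FSA: $98.78
Health savings account contribution: $35.07
Pre-tax total = $98.78 + $35.07 = $133.85
Taxable wages = $1,280.53 − $133.85 = $1,146.68
Federal tax withheld: $1,146.68 × 0.191 = $219.02
Local income tax: $1,146.68 × 0.0375 = $43.00
Medicare: $1,280.53 × 0.024 = $30.73
Garnishment: $1,280.53 × 0.032 = $40.98
Total deductions = $98.78 + $35.07 + $219.02 + $43.00 + $30.73 + $40.98 = $467.58
Net pay = $1,280.53 − $467.58 = $812.95

$812.95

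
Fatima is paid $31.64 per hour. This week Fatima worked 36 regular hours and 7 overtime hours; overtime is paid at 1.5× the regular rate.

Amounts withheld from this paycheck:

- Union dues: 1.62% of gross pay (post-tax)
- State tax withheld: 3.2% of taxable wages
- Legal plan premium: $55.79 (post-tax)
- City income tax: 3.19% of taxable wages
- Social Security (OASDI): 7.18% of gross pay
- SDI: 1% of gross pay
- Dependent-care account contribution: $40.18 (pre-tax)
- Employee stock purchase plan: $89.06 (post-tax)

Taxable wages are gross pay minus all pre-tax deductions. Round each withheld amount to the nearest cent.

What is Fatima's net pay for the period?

Regular pay: 36 × $31.64 = $1,139.04
Overtime pay: 7 × $31.64 × 1.5 = $332.22
Gross pay = $1,139.04 + $332.22 = $1,471.26
Dependent-care account contribution: $40.18
Taxable wages = $1,471.26 − $40.18 = $1,431.08
City income tax: $1,431.08 × 0.0319 = $45.65
State tax withheld: $1,431.08 × 0.032 = $45.79
Social Security (OASDI): $1,471.26 × 0.0718 = $105.64
SDI: $1,471.26 × 0.01 = $14.71
Union dues: $1,471.26 × 0.0162 = $23.83
Employee stock purchase plan: $89.06
Legal plan premium: $55.79
Total deductions = $40.18 + $45.65 + $45.79 + $105.64 + $14.71 + $23.83 + $89.06 + $55.79 = $420.65
Net pay = $1,471.26 − $420.65 = $1,050.61

$1,050.61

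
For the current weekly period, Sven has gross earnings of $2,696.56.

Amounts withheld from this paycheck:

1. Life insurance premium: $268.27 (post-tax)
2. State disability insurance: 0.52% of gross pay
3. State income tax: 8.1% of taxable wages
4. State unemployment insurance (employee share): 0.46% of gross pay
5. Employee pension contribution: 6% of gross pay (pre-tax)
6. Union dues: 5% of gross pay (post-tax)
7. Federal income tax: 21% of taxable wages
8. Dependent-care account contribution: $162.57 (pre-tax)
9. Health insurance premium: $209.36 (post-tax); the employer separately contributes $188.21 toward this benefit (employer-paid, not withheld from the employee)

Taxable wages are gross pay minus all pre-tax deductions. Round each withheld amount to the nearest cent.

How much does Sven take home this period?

Dependent-care account contribution: $162.57
Employee pension contribution: $2,696.56 × 0.06 = $161.79
Pre-tax total = $162.57 + $161.79 = $324.36
Taxable wages = $2,696.56 − $324.36 = $2,372.20
State income tax: $2,372.20 × 0.081 = $192.15
Federal income tax: $2,372.20 × 0.21 = $498.16
State disability insurance: $2,696.56 × 0.0052 = $14.02
State unemployment insurance (employee share): $2,696.56 × 0.0046 = $12.40
Life insurance premium: $268.27
Union dues: $2,696.56 × 0.05 = $134.83
Health insurance premium: $209.36
(Employer's $188.21 toward health insurance premium is not withheld from the employee.)
Total deductions = $162.57 + $161.79 + $192.15 + $498.16 + $14.02 + $12.40 + $268.27 + $134.83 + $209.36 = $1,653.55
Net pay = $2,696.56 − $1,653.55 = $1,043.01

$1,043.01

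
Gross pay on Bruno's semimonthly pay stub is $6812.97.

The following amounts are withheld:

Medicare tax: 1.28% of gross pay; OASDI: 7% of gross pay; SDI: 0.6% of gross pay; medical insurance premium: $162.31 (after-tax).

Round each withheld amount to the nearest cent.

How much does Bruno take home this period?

$6045.66

SDI: $6812.97 × 0.006 = $40.88
OASDI: $6812.97 × 0.07 = $476.91
Medicare tax: $6812.97 × 0.0128 = $87.21
Medical insurance premium: $162.31
Total deductions = $40.88 + $476.91 + $87.21 + $162.31 = $767.31
Net pay = $6812.97 − $767.31 = $6045.66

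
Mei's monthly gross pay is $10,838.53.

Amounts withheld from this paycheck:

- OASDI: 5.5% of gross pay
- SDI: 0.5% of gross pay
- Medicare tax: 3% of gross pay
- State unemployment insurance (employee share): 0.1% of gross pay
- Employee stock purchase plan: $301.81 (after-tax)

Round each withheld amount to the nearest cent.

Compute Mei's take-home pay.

OASDI: $10,838.53 × 0.055 = $596.12
State unemployment insurance (employee share): $10,838.53 × 0.001 = $10.84
Medicare tax: $10,838.53 × 0.03 = $325.16
SDI: $10,838.53 × 0.005 = $54.19
Employee stock purchase plan: $301.81
Total deductions = $596.12 + $10.84 + $325.16 + $54.19 + $301.81 = $1,288.12
Net pay = $10,838.53 − $1,288.12 = $9,550.41

$9,550.41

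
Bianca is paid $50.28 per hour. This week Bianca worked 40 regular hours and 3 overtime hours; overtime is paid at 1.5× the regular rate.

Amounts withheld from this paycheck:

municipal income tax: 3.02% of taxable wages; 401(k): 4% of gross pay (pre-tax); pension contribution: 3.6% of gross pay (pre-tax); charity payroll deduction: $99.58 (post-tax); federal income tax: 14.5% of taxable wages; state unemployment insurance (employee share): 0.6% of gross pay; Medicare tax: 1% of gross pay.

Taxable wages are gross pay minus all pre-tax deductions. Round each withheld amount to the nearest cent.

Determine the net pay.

Regular pay: 40 × $50.28 = $2011.20
Overtime pay: 3 × $50.28 × 1.5 = $226.26
Gross pay = $2011.20 + $226.26 = $2237.46
Pension contribution: $2237.46 × 0.036 = $80.55
401(k): $2237.46 × 0.04 = $89.50
Pre-tax total = $80.55 + $89.50 = $170.05
Taxable wages = $2237.46 − $170.05 = $2067.41
Federal income tax: $2067.41 × 0.145 = $299.77
Municipal income tax: $2067.41 × 0.0302 = $62.44
Medicare tax: $2237.46 × 0.01 = $22.37
State unemployment insurance (employee share): $2237.46 × 0.006 = $13.42
Charity payroll deduction: $99.58
Total deductions = $80.55 + $89.50 + $299.77 + $62.44 + $22.37 + $13.42 + $99.58 = $667.63
Net pay = $2237.46 − $667.63 = $1569.83

$1569.83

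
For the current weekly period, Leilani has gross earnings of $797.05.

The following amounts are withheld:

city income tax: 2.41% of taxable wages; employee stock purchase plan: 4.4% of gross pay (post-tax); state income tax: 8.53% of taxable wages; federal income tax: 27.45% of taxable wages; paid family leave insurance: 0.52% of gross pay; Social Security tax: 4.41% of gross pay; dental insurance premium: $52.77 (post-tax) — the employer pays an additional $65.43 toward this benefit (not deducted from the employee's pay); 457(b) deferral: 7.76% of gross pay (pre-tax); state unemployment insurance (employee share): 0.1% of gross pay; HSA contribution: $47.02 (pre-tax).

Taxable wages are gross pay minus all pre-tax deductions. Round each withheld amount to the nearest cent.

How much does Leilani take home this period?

HSA contribution: $47.02
457(b) deferral: $797.05 × 0.0776 = $61.85
Pre-tax total = $47.02 + $61.85 = $108.87
Taxable wages = $797.05 − $108.87 = $688.18
City income tax: $688.18 × 0.0241 = $16.59
Federal income tax: $688.18 × 0.2745 = $188.91
State income tax: $688.18 × 0.0853 = $58.70
State unemployment insurance (employee share): $797.05 × 0.001 = $0.80
Paid family leave insurance: $797.05 × 0.0052 = $4.14
Social Security tax: $797.05 × 0.0441 = $35.15
Dental insurance premium: $52.77
Employee stock purchase plan: $797.05 × 0.044 = $35.07
(Employer's $65.43 toward dental insurance premium is not withheld from the employee.)
Total deductions = $47.02 + $61.85 + $16.59 + $188.91 + $58.70 + $0.80 + $4.14 + $35.15 + $52.77 + $35.07 = $501.00
Net pay = $797.05 − $501.00 = $296.05

$296.05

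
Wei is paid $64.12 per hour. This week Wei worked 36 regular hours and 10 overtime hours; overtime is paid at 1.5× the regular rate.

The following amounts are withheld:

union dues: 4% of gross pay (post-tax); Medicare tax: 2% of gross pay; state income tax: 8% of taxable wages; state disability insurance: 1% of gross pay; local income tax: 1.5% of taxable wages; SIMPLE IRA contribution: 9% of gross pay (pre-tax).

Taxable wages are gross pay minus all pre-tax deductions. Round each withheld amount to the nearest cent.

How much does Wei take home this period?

$2464.21

Regular pay: 36 × $64.12 = $2308.32
Overtime pay: 10 × $64.12 × 1.5 = $961.80
Gross pay = $2308.32 + $961.80 = $3270.12
SIMPLE IRA contribution: $3270.12 × 0.09 = $294.31
Taxable wages = $3270.12 − $294.31 = $2975.81
State income tax: $2975.81 × 0.08 = $238.06
Local income tax: $2975.81 × 0.015 = $44.64
State disability insurance: $3270.12 × 0.01 = $32.70
Medicare tax: $3270.12 × 0.02 = $65.40
Union dues: $3270.12 × 0.04 = $130.80
Total deductions = $294.31 + $238.06 + $44.64 + $32.70 + $65.40 + $130.80 = $805.91
Net pay = $3270.12 − $805.91 = $2464.21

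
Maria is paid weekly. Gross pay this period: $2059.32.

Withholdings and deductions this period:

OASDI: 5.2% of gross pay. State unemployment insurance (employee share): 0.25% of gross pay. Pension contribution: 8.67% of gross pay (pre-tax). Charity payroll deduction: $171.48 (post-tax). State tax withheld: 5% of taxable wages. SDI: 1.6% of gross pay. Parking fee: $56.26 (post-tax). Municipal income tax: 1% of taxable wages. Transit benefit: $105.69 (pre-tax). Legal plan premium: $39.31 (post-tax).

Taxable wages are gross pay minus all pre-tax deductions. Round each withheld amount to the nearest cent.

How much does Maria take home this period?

Pension contribution: $2059.32 × 0.0867 = $178.54
Transit benefit: $105.69
Pre-tax total = $178.54 + $105.69 = $284.23
Taxable wages = $2059.32 − $284.23 = $1775.09
State tax withheld: $1775.09 × 0.05 = $88.75
Municipal income tax: $1775.09 × 0.01 = $17.75
State unemployment insurance (employee share): $2059.32 × 0.0025 = $5.15
OASDI: $2059.32 × 0.052 = $107.08
SDI: $2059.32 × 0.016 = $32.95
Parking fee: $56.26
Charity payroll deduction: $171.48
Legal plan premium: $39.31
Total deductions = $178.54 + $105.69 + $88.75 + $17.75 + $5.15 + $107.08 + $32.95 + $56.26 + $171.48 + $39.31 = $802.96
Net pay = $2059.32 − $802.96 = $1256.36

$1256.36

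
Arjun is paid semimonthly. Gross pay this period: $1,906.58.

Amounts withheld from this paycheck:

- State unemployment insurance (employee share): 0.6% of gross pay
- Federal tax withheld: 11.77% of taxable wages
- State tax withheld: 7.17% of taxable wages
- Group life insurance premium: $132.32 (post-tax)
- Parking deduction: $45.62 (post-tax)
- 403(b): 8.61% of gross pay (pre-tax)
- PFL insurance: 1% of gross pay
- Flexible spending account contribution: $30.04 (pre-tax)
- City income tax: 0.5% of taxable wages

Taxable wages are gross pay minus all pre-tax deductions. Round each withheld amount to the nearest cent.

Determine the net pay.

$1,171.04

403(b): $1,906.58 × 0.0861 = $164.16
Flexible spending account contribution: $30.04
Pre-tax total = $164.16 + $30.04 = $194.20
Taxable wages = $1,906.58 − $194.20 = $1,712.38
State tax withheld: $1,712.38 × 0.0717 = $122.78
City income tax: $1,712.38 × 0.005 = $8.56
Federal tax withheld: $1,712.38 × 0.1177 = $201.55
PFL insurance: $1,906.58 × 0.01 = $19.07
State unemployment insurance (employee share): $1,906.58 × 0.006 = $11.44
Group life insurance premium: $132.32
Parking deduction: $45.62
Total deductions = $164.16 + $30.04 + $122.78 + $8.56 + $201.55 + $19.07 + $11.44 + $132.32 + $45.62 = $735.54
Net pay = $1,906.58 − $735.54 = $1,171.04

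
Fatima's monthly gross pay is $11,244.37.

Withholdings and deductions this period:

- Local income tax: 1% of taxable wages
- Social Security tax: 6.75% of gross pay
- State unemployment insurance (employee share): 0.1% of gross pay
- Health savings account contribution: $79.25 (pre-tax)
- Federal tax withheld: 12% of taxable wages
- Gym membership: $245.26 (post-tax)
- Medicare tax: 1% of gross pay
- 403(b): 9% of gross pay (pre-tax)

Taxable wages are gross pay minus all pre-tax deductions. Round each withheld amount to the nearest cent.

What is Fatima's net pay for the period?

$7,705.29

Health savings account contribution: $79.25
403(b): $11,244.37 × 0.09 = $1,011.99
Pre-tax total = $79.25 + $1,011.99 = $1,091.24
Taxable wages = $11,244.37 − $1,091.24 = $10,153.13
Federal tax withheld: $10,153.13 × 0.12 = $1,218.38
Local income tax: $10,153.13 × 0.01 = $101.53
Social Security tax: $11,244.37 × 0.0675 = $758.99
State unemployment insurance (employee share): $11,244.37 × 0.001 = $11.24
Medicare tax: $11,244.37 × 0.01 = $112.44
Gym membership: $245.26
Total deductions = $79.25 + $1,011.99 + $1,218.38 + $101.53 + $758.99 + $11.24 + $112.44 + $245.26 = $3,539.08
Net pay = $11,244.37 − $3,539.08 = $7,705.29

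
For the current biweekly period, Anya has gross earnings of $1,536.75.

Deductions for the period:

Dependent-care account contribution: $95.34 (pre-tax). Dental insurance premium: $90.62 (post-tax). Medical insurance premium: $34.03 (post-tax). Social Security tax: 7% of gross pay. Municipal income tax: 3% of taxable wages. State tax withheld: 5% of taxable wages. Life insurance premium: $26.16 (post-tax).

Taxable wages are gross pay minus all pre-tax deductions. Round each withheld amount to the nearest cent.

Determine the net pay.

Dependent-care account contribution: $95.34
Taxable wages = $1,536.75 − $95.34 = $1,441.41
State tax withheld: $1,441.41 × 0.05 = $72.07
Municipal income tax: $1,441.41 × 0.03 = $43.24
Social Security tax: $1,536.75 × 0.07 = $107.57
Medical insurance premium: $34.03
Dental insurance premium: $90.62
Life insurance premium: $26.16
Total deductions = $95.34 + $72.07 + $43.24 + $107.57 + $34.03 + $90.62 + $26.16 = $469.03
Net pay = $1,536.75 − $469.03 = $1,067.72

$1,067.72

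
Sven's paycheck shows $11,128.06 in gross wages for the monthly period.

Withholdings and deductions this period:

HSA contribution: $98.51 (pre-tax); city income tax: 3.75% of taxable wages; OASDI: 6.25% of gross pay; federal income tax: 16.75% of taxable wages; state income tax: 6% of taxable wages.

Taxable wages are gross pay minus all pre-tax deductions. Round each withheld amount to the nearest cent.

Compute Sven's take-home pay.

HSA contribution: $98.51
Taxable wages = $11,128.06 − $98.51 = $11,029.55
Federal income tax: $11,029.55 × 0.1675 = $1,847.45
State income tax: $11,029.55 × 0.06 = $661.77
City income tax: $11,029.55 × 0.0375 = $413.61
OASDI: $11,128.06 × 0.0625 = $695.50
Total deductions = $98.51 + $1,847.45 + $661.77 + $413.61 + $695.50 = $3,716.84
Net pay = $11,128.06 − $3,716.84 = $7,411.22

$7,411.22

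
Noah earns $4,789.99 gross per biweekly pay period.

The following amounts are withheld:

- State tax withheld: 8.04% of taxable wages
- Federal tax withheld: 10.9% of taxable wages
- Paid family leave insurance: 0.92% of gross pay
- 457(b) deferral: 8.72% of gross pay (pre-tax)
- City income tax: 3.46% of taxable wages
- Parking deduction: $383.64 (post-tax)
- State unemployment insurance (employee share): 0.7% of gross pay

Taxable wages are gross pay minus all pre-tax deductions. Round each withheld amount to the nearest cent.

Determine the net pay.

457(b) deferral: $4,789.99 × 0.0872 = $417.69
Taxable wages = $4,789.99 − $417.69 = $4,372.30
State tax withheld: $4,372.30 × 0.0804 = $351.53
City income tax: $4,372.30 × 0.0346 = $151.28
Federal tax withheld: $4,372.30 × 0.109 = $476.58
State unemployment insurance (employee share): $4,789.99 × 0.007 = $33.53
Paid family leave insurance: $4,789.99 × 0.0092 = $44.07
Parking deduction: $383.64
Total deductions = $417.69 + $351.53 + $151.28 + $476.58 + $33.53 + $44.07 + $383.64 = $1,858.32
Net pay = $4,789.99 − $1,858.32 = $2,931.67

$2,931.67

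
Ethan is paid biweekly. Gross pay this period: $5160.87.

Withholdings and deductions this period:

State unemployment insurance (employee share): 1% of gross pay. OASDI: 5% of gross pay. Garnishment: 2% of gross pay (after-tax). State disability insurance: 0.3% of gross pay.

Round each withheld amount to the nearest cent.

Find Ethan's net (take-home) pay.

$4732.52

OASDI: $5160.87 × 0.05 = $258.04
State disability insurance: $5160.87 × 0.003 = $15.48
State unemployment insurance (employee share): $5160.87 × 0.01 = $51.61
Garnishment: $5160.87 × 0.02 = $103.22
Total deductions = $258.04 + $15.48 + $51.61 + $103.22 = $428.35
Net pay = $5160.87 − $428.35 = $4732.52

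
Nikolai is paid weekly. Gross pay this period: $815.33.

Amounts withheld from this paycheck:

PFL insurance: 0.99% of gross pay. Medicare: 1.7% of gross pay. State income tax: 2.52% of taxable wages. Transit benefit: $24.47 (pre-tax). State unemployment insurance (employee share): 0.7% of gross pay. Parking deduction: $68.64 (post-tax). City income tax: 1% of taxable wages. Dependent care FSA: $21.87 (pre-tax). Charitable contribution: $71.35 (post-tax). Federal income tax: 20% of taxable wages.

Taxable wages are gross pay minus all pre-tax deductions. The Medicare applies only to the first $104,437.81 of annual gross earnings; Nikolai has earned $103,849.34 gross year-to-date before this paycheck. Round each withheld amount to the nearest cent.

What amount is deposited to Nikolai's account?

Dependent care FSA: $21.87
Transit benefit: $24.47
Pre-tax total = $21.87 + $24.47 = $46.34
Taxable wages = $815.33 − $46.34 = $768.99
State income tax: $768.99 × 0.0252 = $19.38
Federal income tax: $768.99 × 0.2 = $153.80
City income tax: $768.99 × 0.01 = $7.69
Medicare: only $104,437.81 − $103,849.34 = $588.47 of this check is subject → $588.47 × 0.017 = $10.00
State unemployment insurance (employee share): $815.33 × 0.007 = $5.71
PFL insurance: $815.33 × 0.0099 = $8.07
Parking deduction: $68.64
Charitable contribution: $71.35
Total deductions = $21.87 + $24.47 + $19.38 + $153.80 + $7.69 + $10.00 + $5.71 + $8.07 + $68.64 + $71.35 = $390.98
Net pay = $815.33 − $390.98 = $424.35

$424.35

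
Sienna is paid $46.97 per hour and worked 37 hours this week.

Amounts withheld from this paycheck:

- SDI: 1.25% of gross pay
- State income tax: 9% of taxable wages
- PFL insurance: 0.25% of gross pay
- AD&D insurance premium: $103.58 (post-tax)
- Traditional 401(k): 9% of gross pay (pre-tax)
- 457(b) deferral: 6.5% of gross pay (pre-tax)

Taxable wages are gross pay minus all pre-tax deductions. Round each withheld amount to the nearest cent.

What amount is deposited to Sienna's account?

$1206.71

Gross pay: 37 × $46.97 = $1737.89
Traditional 401(k): $1737.89 × 0.09 = $156.41
457(b) deferral: $1737.89 × 0.065 = $112.96
Pre-tax total = $156.41 + $112.96 = $269.37
Taxable wages = $1737.89 − $269.37 = $1468.52
State income tax: $1468.52 × 0.09 = $132.17
SDI: $1737.89 × 0.0125 = $21.72
PFL insurance: $1737.89 × 0.0025 = $4.34
AD&D insurance premium: $103.58
Total deductions = $156.41 + $112.96 + $132.17 + $21.72 + $4.34 + $103.58 = $531.18
Net pay = $1737.89 − $531.18 = $1206.71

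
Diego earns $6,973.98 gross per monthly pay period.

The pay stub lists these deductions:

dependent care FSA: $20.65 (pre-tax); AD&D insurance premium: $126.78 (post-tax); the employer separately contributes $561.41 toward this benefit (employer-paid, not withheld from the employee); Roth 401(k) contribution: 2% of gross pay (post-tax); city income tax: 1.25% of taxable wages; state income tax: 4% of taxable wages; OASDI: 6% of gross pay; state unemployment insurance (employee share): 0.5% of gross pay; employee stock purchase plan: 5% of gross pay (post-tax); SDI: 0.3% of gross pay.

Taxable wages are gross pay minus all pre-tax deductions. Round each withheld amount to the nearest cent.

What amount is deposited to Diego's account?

Dependent care FSA: $20.65
Taxable wages = $6,973.98 − $20.65 = $6,953.33
City income tax: $6,953.33 × 0.0125 = $86.92
State income tax: $6,953.33 × 0.04 = $278.13
SDI: $6,973.98 × 0.003 = $20.92
OASDI: $6,973.98 × 0.06 = $418.44
State unemployment insurance (employee share): $6,973.98 × 0.005 = $34.87
Employee stock purchase plan: $6,973.98 × 0.05 = $348.70
AD&D insurance premium: $126.78
Roth 401(k) contribution: $6,973.98 × 0.02 = $139.48
(Employer's $561.41 toward AD&D insurance premium is not withheld from the employee.)
Total deductions = $20.65 + $86.92 + $278.13 + $20.92 + $418.44 + $34.87 + $348.70 + $126.78 + $139.48 = $1,474.89
Net pay = $6,973.98 − $1,474.89 = $5,499.09

$5,499.09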